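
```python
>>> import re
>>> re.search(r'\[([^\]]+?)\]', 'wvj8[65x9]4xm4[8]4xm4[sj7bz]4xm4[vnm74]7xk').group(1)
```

`re.search` scans for the first position where the pattern succeeds.
The match spans [4:10] → '[65x9]'.
Captured: group 1 = '65x9'.

'65x9'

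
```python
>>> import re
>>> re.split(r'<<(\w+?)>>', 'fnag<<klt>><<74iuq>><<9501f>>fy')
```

Matches to split on: at [4:11] → '<<klt>>'; at [11:20] → '<<74iuq>>'; at [20:29] → '<<9501f>>'.
With a capturing group present, the delimiter's captured portion is kept in the result list.

['fnag', 'klt', '', '74iuq', '', '9501f', 'fy']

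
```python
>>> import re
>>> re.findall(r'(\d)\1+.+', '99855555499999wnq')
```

['9']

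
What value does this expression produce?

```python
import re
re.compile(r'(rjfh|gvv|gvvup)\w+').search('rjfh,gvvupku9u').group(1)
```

'gvv'

Branches in `(...|...)` are attempted left-to-right; the first branch that allows the whole pattern to succeed is taken.
Unlike `match`, `search` isn't anchored — it looks for the pattern anywhere in the string.
The match spans [5:14] → 'gvvupku9u'.
Captured: group 1 = 'gvv'.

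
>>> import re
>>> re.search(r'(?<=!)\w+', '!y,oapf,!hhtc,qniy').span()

The lookaround is zero-width — it requires the adjacent text to match without consuming it, so the asserted text isn't part of the match.
The match spans [1:2] → 'y'.

(1, 2)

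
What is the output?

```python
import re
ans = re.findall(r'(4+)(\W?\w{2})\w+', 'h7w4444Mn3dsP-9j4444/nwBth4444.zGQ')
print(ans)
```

[('4444', 'Mn'), ('4444', '/nw')]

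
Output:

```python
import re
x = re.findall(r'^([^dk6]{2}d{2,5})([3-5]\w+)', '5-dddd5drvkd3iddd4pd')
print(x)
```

[('5-dddd', '5drvkd3iddd4pd')]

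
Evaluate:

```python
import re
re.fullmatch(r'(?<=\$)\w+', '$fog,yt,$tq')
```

None

`re.fullmatch` requires the pattern to consume the entire string.
Here there's no way to consume every character, so the call returns None.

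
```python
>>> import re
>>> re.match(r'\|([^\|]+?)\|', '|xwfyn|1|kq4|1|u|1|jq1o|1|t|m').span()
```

`re.match` only tries the pattern at the start of the string.
The match spans [0:7] → '|xwfyn|'.
Captured: group 1 = 'xwfyn'.

(0, 7)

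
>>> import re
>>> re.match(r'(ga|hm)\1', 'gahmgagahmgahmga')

None

`re.match` won't scan ahead — the pattern has to work from the very first character.
Here the pattern fails at index 0, so the call returns None.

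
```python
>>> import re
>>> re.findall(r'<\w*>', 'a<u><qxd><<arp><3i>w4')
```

['<u>', '<qxd>', '<arp>', '<3i>']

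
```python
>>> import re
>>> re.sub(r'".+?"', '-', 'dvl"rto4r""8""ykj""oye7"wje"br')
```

'dvl----wje"br'

The `?` after the quantifier makes it lazy — it takes as little as possible before letting the rest of the pattern try.
Matches: at [3:10] → '"rto4r"'; at [10:13] → '"8"'; at [13:18] → '"ykj"'; at [18:24] → '"oye7"'.
Each match is replaced by '-'.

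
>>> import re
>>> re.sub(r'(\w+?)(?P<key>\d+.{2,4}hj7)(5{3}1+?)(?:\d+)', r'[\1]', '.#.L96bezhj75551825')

Lazy quantifiers expand one character at a time until the remainder of the pattern can match.
`\1` in the replacement pulls in group 1's text for each match.

'.#.[L]'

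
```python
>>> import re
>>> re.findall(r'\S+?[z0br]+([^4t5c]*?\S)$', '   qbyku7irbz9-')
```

['yku7irbz9-']

The pattern matches one or more of a non-whitespace character (lazy); then one or more of one of [z0br]; then zero or more of any character except [4t5c] (lazy), then a non-whitespace character (captured); then anchored at the end.
The `?` after the quantifier makes it lazy — it takes as little as possible before letting the rest of the pattern try.
Matches: at [3:15] match 'qbyku7irbz9-', group 1 = 'yku7irbz9-'.
With a single group, `findall` returns only what that group captured — 1 item.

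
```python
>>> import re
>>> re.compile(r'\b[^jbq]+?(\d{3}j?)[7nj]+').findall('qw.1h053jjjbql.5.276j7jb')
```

['053j', '276j']

The pattern matches a word boundary (`\b`, zero-width); then one or more of any character except [jbq] (lazy); then exactly 3 of a digit, then optionally the literal 'j' (captured); then one or more of one of [7nj].
Walking the string: at [2:11] match '.1h053jjj', group 1 = '053j'; at [14:23] match '.5.276j7j', group 1 = '276j'.
One capturing group, so `findall` returns just the captured substring from each match — 2 in all.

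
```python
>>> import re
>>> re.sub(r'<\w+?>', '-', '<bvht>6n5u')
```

'-6n5u'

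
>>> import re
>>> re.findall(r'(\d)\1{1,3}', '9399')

['9']

`\1` has to match the exact text group 1 already captured.
With a single group, `findall` returns only what that group captured — 1 item.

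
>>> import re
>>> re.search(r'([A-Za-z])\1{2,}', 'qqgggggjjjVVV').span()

`\1` has to match the exact text group 1 already captured.
The match spans [2:7] → 'ggggg'.

(2, 7)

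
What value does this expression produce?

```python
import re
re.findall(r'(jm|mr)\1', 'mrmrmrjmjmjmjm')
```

['mr', 'jm', 'jm']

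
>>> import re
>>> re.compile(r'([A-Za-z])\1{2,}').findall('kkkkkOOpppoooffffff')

['k', 'p', 'o', 'f']

The backreference `\1` re-matches whatever the first group consumed, character for character.
Matches: at [0:5] match 'kkkkk', group 1 = 'k'; at [7:10] match 'ppp', group 1 = 'p'; at [10:13] match 'ooo', group 1 = 'o'; at [13:19] match 'ffffff', group 1 = 'f'.
With a single group, `findall` returns only what that group captured — 4 items.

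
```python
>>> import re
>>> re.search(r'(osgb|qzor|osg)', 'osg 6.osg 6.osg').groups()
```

Unlike `match`, `search` isn't anchored — it looks for the pattern anywhere in the string.
The match spans [0:3] → 'osg'.
Captured: group 1 = 'osg'.

('osg',)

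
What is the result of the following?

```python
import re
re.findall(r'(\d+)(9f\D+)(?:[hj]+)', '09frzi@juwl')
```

This matches one or more of a digit (captured); then the literal '9f', then one or more of a non-digit (captured); then one or more of one of [hj] (non-capturing group).
Matches: at [0:8] match '09frzi@j', groups = ('0', '9frzi@').
With 2 capturing groups, `findall` returns a 2-tuple per match.

[('0', '9frzi@')]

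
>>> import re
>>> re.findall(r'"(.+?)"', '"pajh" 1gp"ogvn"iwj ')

['pajh', 'ogvn']

The `?` after the quantifier makes it lazy — it takes as little as possible before letting the rest of the pattern try.
`findall` collects group 1 from each match (2 total).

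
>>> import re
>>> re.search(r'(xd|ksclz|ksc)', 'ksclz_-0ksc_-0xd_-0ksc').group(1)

'ksclz'

Branches in `(...|...)` are attempted left-to-right; the first branch that allows the whole pattern to succeed is taken.
`search` walks the string left to right and returns the first match it finds.
The match spans [0:5] → 'ksclz'.
Captured: group 1 = 'ksclz'.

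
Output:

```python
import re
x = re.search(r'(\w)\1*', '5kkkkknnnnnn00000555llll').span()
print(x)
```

`\1` has to match the exact text group 1 already captured.
The match spans [0:1] → '5'.

(0, 1)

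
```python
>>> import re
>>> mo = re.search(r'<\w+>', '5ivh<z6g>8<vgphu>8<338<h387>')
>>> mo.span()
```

(4, 9)

The match spans [4:9] → '<z6g>'.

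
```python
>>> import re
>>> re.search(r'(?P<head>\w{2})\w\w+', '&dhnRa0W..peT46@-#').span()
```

(1, 8)

Pattern: exactly 2 of a word character (captured as 'head'); then a word character, then one or more of a word character.
`search` walks the string left to right and returns the first match it finds.
The match spans [1:8] → 'dhnRa0W'.
Captured: group 1 = 'dh'.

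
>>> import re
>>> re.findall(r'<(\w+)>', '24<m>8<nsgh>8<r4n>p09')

['m', 'nsgh', 'r4n']

Because there's exactly one group, `findall` drops the full match and keeps group 1 from each hit.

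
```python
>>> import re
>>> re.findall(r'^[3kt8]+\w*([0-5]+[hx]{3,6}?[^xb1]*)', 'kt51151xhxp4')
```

Pattern: anchored at the start of the string; then one or more of one of [3kt8], then zero or more of a word character; then one or more of a character in [0-5], then 3 to 6 of one of [hx] (lazy), then zero or more of any character except [xb1] (captured).
Scanning left to right: at [0:12] match 'kt51151xhxp4', group 1 = '1xhxp4'.
With a single group, `findall` returns only what that group captured — 1 item.

['1xhxp4']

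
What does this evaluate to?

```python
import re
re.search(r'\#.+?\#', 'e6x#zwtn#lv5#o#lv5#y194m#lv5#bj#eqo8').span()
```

(3, 9)

A non-greedy quantifier consumes as few characters as it can — just enough that the remainder of the pattern still matches from where it stops; whatever follows it matches normally.
Unlike `match`, `search` isn't anchored — it looks for the pattern anywhere in the string.
The match spans [3:9] → '#zwtn#'.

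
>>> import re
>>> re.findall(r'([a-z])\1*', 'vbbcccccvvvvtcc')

['v', 'b', 'c', 'v', 't', 'c']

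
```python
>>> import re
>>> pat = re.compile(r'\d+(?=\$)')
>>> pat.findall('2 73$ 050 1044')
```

Lookahead/lookbehind check context without consuming it, so the matched span excludes the asserted characters.
Walking the string: at [2:4] → '73'.
With no groups in the pattern, `findall` gives back each whole match — 1 here.

['73']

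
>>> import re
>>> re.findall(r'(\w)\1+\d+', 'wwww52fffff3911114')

['w', 'f']

The backreference `\1` re-matches whatever the first group consumed, character for character.
`findall` collects group 1 from each match (2 total).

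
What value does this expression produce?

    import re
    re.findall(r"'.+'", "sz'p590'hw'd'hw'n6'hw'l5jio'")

Scanning left to right: at [2:28] → "'p590'hw'd'hw'n6'hw'l5jio'".
With no groups in the pattern, `findall` gives back each whole match — 1 here.

["'p590'hw'd'hw'n6'hw'l5jio'"]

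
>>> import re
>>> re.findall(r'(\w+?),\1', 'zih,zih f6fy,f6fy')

The backreference `\1` re-matches whatever the first group consumed, character for character.
Walking the string: at [0:7] match 'zih,zih', group 1 = 'zih'; at [8:17] match 'f6fy,f6fy', group 1 = 'f6fy'.
`findall` collects group 1 from each match (2 total).

['zih', 'f6fy']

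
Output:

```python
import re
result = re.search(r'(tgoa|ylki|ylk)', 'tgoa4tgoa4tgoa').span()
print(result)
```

`re.search` tries every starting position until one works.
The match spans [0:4] → 'tgoa'.
Captured: group 1 = 'tgoa'.

(0, 4)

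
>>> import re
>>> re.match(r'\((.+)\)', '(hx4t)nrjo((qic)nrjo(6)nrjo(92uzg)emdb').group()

`match` is anchored at position 0; if the pattern doesn't fit there, it returns None.
The match spans [0:34] → '(hx4t)nrjo((qic)nrjo(6)nrjo(92uzg)'.

'(hx4t)nrjo((qic)nrjo(6)nrjo(92uzg)'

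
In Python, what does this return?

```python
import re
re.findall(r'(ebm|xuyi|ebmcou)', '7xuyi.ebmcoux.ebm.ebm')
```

['xuyi', 'ebm', 'ebm', 'ebm']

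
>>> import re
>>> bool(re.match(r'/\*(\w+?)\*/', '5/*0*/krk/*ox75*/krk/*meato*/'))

False

`match` is anchored at position 0; if the pattern doesn't fit there, it returns None.
Here the pattern fails at index 0, so the call returns None, and `bool(None)` is False.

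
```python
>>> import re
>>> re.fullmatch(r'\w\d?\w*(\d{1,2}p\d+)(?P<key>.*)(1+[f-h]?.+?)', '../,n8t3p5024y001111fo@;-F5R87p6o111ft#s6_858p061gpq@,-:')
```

For `fullmatch`, every character of the input must be accounted for by the pattern.
Here the pattern can't cover the whole string, so the call returns None.

None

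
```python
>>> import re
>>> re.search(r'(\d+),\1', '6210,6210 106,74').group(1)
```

The backreference `\1` re-matches whatever the first group consumed, character for character.
`re.search` tries every starting position until one works.
The match spans [0:9] → '6210,6210'.
Captured: group 1 = '6210'.

'6210'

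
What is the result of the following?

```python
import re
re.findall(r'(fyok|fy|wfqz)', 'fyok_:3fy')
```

['fyok', 'fy']

Alternation isn't longest-match — the leftmost alternative that fits at this position is chosen.
`findall` collects group 1 from each match (2 total).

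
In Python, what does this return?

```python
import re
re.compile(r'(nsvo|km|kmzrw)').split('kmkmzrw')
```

`|` is ordered: at each position the engine commits to the first alternative that works.
Because the pattern has a capturing group, `split` also inserts each captured text between the pieces.

['', 'km', '', 'km', 'zrw']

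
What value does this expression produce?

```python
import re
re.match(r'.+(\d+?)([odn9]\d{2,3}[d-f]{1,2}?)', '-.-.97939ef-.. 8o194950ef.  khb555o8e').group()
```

With `match`, the pattern is implicitly anchored at the beginning.
The match spans [0:24] → '-.-.97939ef-.. 8o194950e'.

'-.-.97939ef-.. 8o194950e'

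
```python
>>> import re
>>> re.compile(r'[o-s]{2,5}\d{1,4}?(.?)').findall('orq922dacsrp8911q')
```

['2', '9']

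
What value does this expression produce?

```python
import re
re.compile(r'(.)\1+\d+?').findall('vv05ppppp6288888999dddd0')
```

A backreference is literal: `\1` must see the identical characters the first group matched.
Scanning left to right: at [0:3] match 'vv0', group 1 = 'v'; at [4:10] match 'ppppp6', group 1 = 'p'; at [11:17] match '888889', group 1 = '8'; at [19:24] match 'dddd0', group 1 = 'd'.
With a single group, `findall` returns only what that group captured — 4 items.

['v', 'p', '8', 'd']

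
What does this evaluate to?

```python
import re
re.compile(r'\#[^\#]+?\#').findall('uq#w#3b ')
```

['#w#']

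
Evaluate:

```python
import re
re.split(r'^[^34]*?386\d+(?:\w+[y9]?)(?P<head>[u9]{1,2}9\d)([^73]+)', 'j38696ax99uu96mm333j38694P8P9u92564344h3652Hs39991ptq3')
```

With a capturing group present, the delimiter's captured portion is kept in the result list.

['', '991', 'ptq', '3']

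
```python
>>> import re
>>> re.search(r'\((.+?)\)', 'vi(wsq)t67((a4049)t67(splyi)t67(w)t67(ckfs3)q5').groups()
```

('wsq',)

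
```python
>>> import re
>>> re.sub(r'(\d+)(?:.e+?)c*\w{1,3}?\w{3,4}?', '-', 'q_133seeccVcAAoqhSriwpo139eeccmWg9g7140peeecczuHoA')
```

Because the quantifier is non-greedy, it stops expanding at the earliest point where the rest of the pattern can succeed.
Every occurrence is swapped for '-'.

'q_-cAAoqhSriwpo-g-zuHoA'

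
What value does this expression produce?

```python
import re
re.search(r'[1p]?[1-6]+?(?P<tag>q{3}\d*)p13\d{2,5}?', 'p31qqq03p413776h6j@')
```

None

Pattern: optionally one of [1p], then one or more of a character in [1-6] (lazy); then exactly 3 of a literal 'q', then zero or more of a digit (captured as 'tag'); then the literal 'p13', then 2 to 5 of a digit (lazy).
`search` walks the string left to right and returns the first match it finds.
Here nothing in the string fits, so the call returns None.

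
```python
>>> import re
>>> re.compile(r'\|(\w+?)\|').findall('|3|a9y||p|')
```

['3', 'p']

Matches: at [0:3] match '|3|', group 1 = '3'; at [7:10] match '|p|', group 1 = 'p'.
`findall` collects group 1 from each match (2 total).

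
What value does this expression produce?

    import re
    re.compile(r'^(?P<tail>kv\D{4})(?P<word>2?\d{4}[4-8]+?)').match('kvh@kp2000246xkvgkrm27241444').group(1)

The match spans [0:12] → 'kvh@kp200024'.
Captured: group 1 = 'kvh@kp', group 2 = '200024'.

'kvh@kp'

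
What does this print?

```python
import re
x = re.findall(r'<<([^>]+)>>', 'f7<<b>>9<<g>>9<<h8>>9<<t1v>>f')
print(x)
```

['b', 'g', 'h8', 't1v']

Scanning left to right: at [2:7] match '<<b>>', group 1 = 'b'; at [8:13] match '<<g>>', group 1 = 'g'; at [14:20] match '<<h8>>', group 1 = 'h8'; at [21:28] match '<<t1v>>', group 1 = 't1v'.
With a single group, `findall` returns only what that group captured — 4 items.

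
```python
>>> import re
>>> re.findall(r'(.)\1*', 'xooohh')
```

The backreference `\1` re-matches whatever the first group consumed, character for character.
With a single group, `findall` returns only what that group captured — 3 items.

['x', 'o', 'h']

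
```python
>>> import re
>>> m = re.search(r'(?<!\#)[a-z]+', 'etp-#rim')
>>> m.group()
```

'etp'

A negative assertion filters positions out without eating any characters.
The match spans [0:3] → 'etp'.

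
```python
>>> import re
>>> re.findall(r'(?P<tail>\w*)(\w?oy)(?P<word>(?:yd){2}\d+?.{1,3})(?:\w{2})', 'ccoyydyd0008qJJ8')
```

[('cc', 'oy', 'ydyd0008')]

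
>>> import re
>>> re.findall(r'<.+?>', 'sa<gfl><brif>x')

['<gfl>', '<brif>']

The `?` after the quantifier makes it lazy — it takes as little as possible before letting the rest of the pattern try.
Matches: at [2:7] → '<gfl>'; at [7:13] → '<brif>'.
No capturing groups, so `findall` returns the 2 full match strings.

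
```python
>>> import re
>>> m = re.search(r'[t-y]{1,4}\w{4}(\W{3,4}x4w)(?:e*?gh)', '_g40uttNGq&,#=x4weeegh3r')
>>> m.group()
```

The pattern matches 1 to 4 of a character in [t-y], then exactly 4 of a word character; then 3 to 4 of a non-word character, then the literal 'x4w' (captured); then zero or more of the literal 'e' (lazy), then the literal 'gh' (non-capturing group).
`re.search` tries every starting position until one works.
The match spans [4:22] → 'uttNGq&,#=x4weeegh'.
Captured: group 1 = '&,#=x4w'.

'uttNGq&,#=x4weeegh'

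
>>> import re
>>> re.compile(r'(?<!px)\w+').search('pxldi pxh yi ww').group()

'pxldi'

The negative lookahead/lookbehind blocks any match where the forbidden context is present.
The match spans [0:5] → 'pxldi'.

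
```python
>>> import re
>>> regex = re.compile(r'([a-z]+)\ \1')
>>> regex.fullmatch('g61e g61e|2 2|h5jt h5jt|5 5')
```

`\1` has to match the exact text group 1 already captured.
`re.fullmatch` is like wrapping the pattern in `^…$` (in single-line mode).
Here the string isn't matched end-to-end, so the call returns None.

None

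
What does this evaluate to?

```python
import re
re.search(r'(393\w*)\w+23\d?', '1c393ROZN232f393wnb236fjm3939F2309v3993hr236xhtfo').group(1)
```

'393ROZN232f393wnb236fjm3939F2309v3993h'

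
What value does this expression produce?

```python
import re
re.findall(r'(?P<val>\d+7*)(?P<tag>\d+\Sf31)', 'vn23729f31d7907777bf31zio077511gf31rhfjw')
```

The pattern matches one or more of a digit, then zero or more of a literal '7' (captured as 'val'); then one or more of a digit, then a non-whitespace character, then the literal 'f31' (captured as 'tag').
Walking the string: at [2:10] match '23729f31', groups = ('237', '29f31'); at [11:22] match '7907777bf31', groups = ('790777', '7bf31'); at [25:35] match '077511gf31', groups = ('07751', '1gf31').
Multiple groups make `findall` return tuples — one 2-tuple for each match.

[('237', '29f31'), ('790777', '7bf31'), ('07751', '1gf31')]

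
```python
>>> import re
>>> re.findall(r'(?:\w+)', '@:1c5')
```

This matches one or more of a word character (non-capturing group).
Walking the string: at [2:5] → '1c5'.
With no groups in the pattern, `findall` gives back each whole match — 1 here.

['1c5']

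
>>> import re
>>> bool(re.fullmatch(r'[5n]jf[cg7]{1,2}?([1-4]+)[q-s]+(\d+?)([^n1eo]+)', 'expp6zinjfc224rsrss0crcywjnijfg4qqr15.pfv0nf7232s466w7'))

False

`re.fullmatch` requires the pattern to consume the entire string.
Here the string isn't matched end-to-end, so the call returns None, and `bool(None)` is False.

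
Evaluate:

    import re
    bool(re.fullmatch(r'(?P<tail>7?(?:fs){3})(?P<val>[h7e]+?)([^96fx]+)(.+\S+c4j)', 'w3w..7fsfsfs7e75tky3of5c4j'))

The pattern matches optionally the literal '7', then the literal 'fs' repeated 3 times (captured as 'tail'); then one or more of one of [h7e] (lazy) (captured as 'val'); then one or more of any character except [96fx] (captured); then one or more of any character, then one or more of a non-whitespace character, then the literal 'c4j' (captured).
`fullmatch` succeeds only if the pattern covers the string from start to end.
Here the pattern can't cover the whole string, so the call returns None, and `bool(None)` is False.

False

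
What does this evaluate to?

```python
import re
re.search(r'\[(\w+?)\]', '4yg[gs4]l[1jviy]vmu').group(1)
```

`re.search` scans for the first position where the pattern succeeds.
The match spans [3:8] → '[gs4]'.
Captured: group 1 = 'gs4'.

'gs4'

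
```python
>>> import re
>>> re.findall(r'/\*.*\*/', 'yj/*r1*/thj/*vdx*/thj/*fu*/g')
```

['/*r1*/thj/*vdx*/thj/*fu*/']

No capturing groups, so `findall` returns the 1 full match string.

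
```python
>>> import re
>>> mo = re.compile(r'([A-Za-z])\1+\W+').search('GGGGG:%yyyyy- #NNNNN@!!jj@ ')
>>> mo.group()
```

`\1` has to match the exact text group 1 already captured.
Unlike `match`, `search` isn't anchored — it looks for the pattern anywhere in the string.
The match spans [0:7] → 'GGGGG:%'.
Captured: group 1 = 'G'.

'GGGGG:%'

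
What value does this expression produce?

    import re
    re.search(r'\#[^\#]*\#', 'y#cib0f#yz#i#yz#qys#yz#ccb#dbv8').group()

The match spans [1:8] → '#cib0f#'.

'#cib0f#'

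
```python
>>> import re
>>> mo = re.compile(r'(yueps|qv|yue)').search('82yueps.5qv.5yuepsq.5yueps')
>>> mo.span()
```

`|` is ordered: at each position the engine commits to the first alternative that works.
The match spans [2:7] → 'yueps'.

(2, 7)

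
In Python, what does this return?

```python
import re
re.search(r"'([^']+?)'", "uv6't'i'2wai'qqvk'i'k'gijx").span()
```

The match spans [3:6] → "'t'".

(3, 6)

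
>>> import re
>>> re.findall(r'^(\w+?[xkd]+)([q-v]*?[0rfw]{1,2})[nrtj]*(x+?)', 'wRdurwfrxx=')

[('wRd', 'urwf', 'x')]

The pattern matches anchored at the start of the string; then one or more of a word character (lazy), then one or more of one of [xkd] (captured); then zero or more of a character in [q-v] (lazy), then 1 to 2 of one of [0rfw] (captured); then zero or more of one of [nrtj]; then one or more of a literal 'x' (lazy) (captured).
The `?` after the quantifier makes it lazy — it takes as little as possible before letting the rest of the pattern try.
Walking the string: at [0:9] match 'wRdurwfrx', groups = ('wRd', 'urwf', 'x').
`findall` packs the 3 group values into a tuple for every match.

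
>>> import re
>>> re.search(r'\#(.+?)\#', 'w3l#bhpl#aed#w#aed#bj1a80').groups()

The match spans [3:9] → '#bhpl#'.
Captured: group 1 = 'bhpl'.

('bhpl',)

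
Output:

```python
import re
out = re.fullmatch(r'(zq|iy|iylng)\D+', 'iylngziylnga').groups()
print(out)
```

The match spans [0:12] → 'iylngziylnga'.
Captured: group 1 = 'iy'.

('iy',)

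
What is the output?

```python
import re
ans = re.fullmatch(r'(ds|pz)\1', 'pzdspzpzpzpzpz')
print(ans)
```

None

For `fullmatch`, every character of the input must be accounted for by the pattern.
Here there's no way to consume every character, so the call returns None.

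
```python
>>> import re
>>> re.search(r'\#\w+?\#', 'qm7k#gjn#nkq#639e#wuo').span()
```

`search` walks the string left to right and returns the first match it finds.
The match spans [4:9] → '#gjn#'.

(4, 9)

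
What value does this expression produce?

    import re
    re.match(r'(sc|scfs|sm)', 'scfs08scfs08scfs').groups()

Alternation tries branches left to right and keeps the first one that lets the overall match succeed at that position.
`re.match` only tries the pattern at the start of the string.
The match spans [0:2] → 'sc'.
Captured: group 1 = 'sc'.

('sc',)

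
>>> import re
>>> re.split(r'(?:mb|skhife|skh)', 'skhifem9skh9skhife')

['', 'm9', '9', '']

Alternation tries branches left to right and keeps the first one that lets the overall match succeed at that position.
Matches to split on: at [0:6] → 'skhife'; at [8:11] → 'skh'; at [12:18] → 'skhife'.
The string is cut at each match, leaving 4 pieces.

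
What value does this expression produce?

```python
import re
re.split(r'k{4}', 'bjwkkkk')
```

['bjw', '']

This matches exactly 4 of a literal 'k'.
The string is cut at each match, leaving 2 pieces.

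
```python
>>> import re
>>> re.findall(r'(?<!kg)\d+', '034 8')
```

['034', '8']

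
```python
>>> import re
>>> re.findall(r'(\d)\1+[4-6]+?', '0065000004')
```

['0', '0']

A backreference is literal: `\1` must see the identical characters the first group matched.
Scanning left to right: at [0:3] match '006', group 1 = '0'; at [4:10] match '000004', group 1 = '0'.
With a single group, `findall` returns only what that group captured — 2 items.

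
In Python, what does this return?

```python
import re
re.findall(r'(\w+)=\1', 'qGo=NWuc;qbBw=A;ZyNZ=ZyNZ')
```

['ZyNZ']

`\1` is not a pattern — it's the concrete string captured by group 1, re-applied verbatim.
Walking the string: at [16:25] match 'ZyNZ=ZyNZ', group 1 = 'ZyNZ'.
Because there's exactly one group, `findall` drops the full match and keeps group 1 from the one hit.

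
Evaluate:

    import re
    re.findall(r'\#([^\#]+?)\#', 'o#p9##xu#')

['p9', 'xu']

Walking the string: at [1:5] match '#p9#', group 1 = 'p9'; at [5:9] match '#xu#', group 1 = 'xu'.
Because there's exactly one group, `findall` drops the full match and keeps group 1 from each hit.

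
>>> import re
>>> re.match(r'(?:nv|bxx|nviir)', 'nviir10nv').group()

'nv'

`re.match` only tries the pattern at the start of the string.
The match spans [0:2] → 'nv'.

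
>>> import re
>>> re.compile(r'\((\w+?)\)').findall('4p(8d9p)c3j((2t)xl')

['8d9p', '2t']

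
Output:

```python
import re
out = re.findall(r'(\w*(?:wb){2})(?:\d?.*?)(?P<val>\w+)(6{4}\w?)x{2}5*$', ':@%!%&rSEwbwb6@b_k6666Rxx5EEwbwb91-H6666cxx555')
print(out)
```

This matches zero or more of a word character, then the literal 'wb' repeated 2 times (captured); then optionally a digit, then zero or more of any character (lazy) (non-capturing group); then one or more of a word character (captured as 'val'); then exactly 4 of a literal '6', then optionally a word character (captured); then exactly 2 of a literal 'x', then zero or more of a literal '5'; then anchored at the end.
Scanning left to right: at [6:46] match 'rSEwbwb6@b_k6666Rxx5EEwbwb91-H6666cxx555', groups = ('rSEwbwb', 'H', '6666c').
`findall` packs the 3 group values into a tuple for every match.

[('rSEwbwb', 'H', '6666c')]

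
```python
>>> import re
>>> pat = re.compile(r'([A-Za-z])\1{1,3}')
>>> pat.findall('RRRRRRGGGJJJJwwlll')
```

The backreference `\1` re-matches whatever the first group consumed, character for character.
Walking the string: at [0:4] match 'RRRR', group 1 = 'R'; at [4:6] match 'RR', group 1 = 'R'; at [6:9] match 'GGG', group 1 = 'G'; at [9:13] match 'JJJJ', group 1 = 'J'; at [13:15] match 'ww', group 1 = 'w'; ….
Because there's exactly one group, `findall` drops the full match and keeps group 1 from each hit.

['R', 'R', 'G', 'J', 'w', 'l']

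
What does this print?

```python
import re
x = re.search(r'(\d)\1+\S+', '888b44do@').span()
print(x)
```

(0, 9)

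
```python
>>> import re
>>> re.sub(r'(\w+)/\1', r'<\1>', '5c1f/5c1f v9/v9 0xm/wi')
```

A backreference is literal: `\1` must see the identical characters the first group matched.
Matches: at [0:9] → '5c1f/5c1f'; at [10:15] → 'v9/v9'.
Each match is replaced using the text its own group 1 captured.

'<5c1f> <v9> 0xm/wi'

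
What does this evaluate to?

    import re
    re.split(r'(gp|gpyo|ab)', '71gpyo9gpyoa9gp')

['71', 'gp', 'yo9', 'gp', 'yoa9', 'gp', '']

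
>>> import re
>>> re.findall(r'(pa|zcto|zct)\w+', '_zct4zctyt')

['zct']

Because there's exactly one group, `findall` drops the full match and keeps group 1 from the one hit.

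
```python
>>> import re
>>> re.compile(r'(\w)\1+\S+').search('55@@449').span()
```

(0, 7)

The backreference `\1` re-matches whatever the first group consumed, character for character.
Unlike `match`, `search` isn't anchored — it looks for the pattern anywhere in the string.
The match spans [0:7] → '55@@449'.
Captured: group 1 = '5'.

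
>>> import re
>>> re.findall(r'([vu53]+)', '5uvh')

['5uv']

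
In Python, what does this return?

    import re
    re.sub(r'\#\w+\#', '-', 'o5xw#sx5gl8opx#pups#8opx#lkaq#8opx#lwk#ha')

Matches: at [4:15] → '#sx5gl8opx#'; at [19:25] → '#8opx#'; at [29:35] → '#8opx#'.
`sub` substitutes '-' at each match site.

'o5xw-pups-lkaq-lwk#ha'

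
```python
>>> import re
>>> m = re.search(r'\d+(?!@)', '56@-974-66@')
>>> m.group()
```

'5'

A negative assertion filters positions out without eating any characters.
`re.search` scans for the first position where the pattern succeeds.
The match spans [0:1] → '5'.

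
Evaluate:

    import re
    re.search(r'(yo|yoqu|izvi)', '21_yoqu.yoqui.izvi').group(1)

'yo'

Branches in `(...|...)` are attempted left-to-right; the first branch that allows the whole pattern to succeed is taken.
`search` walks the string left to right and returns the first match it finds.
The match spans [3:5] → 'yo'.
Captured: group 1 = 'yo'.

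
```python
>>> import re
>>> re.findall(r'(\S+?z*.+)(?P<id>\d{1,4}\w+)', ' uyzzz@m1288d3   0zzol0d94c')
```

The pattern matches one or more of a non-whitespace character (lazy), then zero or more of the literal 'z', then one or more of any character (captured); then 1 to 4 of a digit, then one or more of a word character (captured as 'id').
2 groups means the one result is a tuple of 2 captured strings — 1 here.

[('uyzzz@m1288d3   0zzol0d9', '4c')]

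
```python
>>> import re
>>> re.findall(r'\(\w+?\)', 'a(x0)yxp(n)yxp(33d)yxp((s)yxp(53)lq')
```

Walking the string: at [1:5] → '(x0)'; at [8:11] → '(n)'; at [14:19] → '(33d)'; at [23:26] → '(s)'; at [29:33] → '(53)'.
With no groups in the pattern, `findall` gives back each whole match — 5 here.

['(x0)', '(n)', '(33d)', '(s)', '(53)']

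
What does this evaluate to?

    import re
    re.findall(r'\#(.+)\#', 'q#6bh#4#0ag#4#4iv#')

['6bh#4#0ag#4#4iv']

One capturing group, so `findall` returns just the captured substring from the one match — 1 in all.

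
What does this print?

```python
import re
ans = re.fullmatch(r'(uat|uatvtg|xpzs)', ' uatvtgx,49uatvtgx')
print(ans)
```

None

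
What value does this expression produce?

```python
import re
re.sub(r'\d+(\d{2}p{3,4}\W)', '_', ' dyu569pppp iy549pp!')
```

' dyu_iy549pp!'

This matches one or more of a digit; then exactly 2 of a digit, then 3 to 4 of the literal 'p', then a non-word character (captured).
Matches: at [4:12] → '569pppp '.
Every occurrence is swapped for '_'.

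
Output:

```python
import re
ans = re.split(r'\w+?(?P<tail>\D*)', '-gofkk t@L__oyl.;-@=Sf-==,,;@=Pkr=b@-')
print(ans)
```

['-', 'ofkk t@L__oyl.;-@=Sf-==,,;@=Pkr=b@-', '']

This matches one or more of a word character (lazy); then zero or more of a non-digit (captured as 'tail').
A non-greedy quantifier consumes as few characters as it can — just enough that the remainder of the pattern still matches from where it stops; whatever follows it matches normally.
Matches to split on: at [1:37] → 'gofkk t@L__oyl.;-@=Sf-==,,;@=Pkr=b@-'.
With a capturing group present, the delimiter's captured portion is kept in the result list.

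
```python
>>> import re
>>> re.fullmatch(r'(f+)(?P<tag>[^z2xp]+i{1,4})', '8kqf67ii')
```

None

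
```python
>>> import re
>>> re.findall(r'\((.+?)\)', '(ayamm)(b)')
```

['ayamm', 'b']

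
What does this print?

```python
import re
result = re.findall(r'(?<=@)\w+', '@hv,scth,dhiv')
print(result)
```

The lookaround is zero-width — it requires the adjacent text to match without consuming it, so the asserted text isn't part of the match.
Since nothing is captured, `findall` lists the 1 matched substring directly.

['hv']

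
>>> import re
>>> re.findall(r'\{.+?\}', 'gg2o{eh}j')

['{eh}']

Matches: at [4:8] → '{eh}'.
`findall` yields the raw match text (1 of them) because the pattern has no groups.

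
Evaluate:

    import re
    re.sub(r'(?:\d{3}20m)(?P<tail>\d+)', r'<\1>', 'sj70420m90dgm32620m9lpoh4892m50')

'sj<90>dgm<9>lpoh4892m50'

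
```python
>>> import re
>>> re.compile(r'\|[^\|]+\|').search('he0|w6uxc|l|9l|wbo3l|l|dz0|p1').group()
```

'|w6uxc|'

`re.search` tries every starting position until one works.
The match spans [3:10] → '|w6uxc|'.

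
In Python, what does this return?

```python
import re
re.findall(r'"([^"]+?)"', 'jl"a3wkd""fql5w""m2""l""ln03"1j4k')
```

['a3wkd', 'fql5w', 'm2', 'l', 'ln03']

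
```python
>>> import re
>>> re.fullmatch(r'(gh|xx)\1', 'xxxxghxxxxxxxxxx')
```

After group 1 captures some text, `\1` only succeeds where that same text appears again.
`re.fullmatch` requires the pattern to consume the entire string.
Here the pattern can't cover the whole string, so the call returns None.

None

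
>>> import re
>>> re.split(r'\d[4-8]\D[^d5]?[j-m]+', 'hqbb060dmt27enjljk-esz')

`split` removes every match and returns the 2 fragments in between.

['hqbb060dmt', '-esz']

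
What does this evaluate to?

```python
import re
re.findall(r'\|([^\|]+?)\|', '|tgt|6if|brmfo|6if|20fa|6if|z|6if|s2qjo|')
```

With a single group, `findall` returns only what that group captured — 5 items.

['tgt', 'brmfo', '20fa', 'z', 's2qjo']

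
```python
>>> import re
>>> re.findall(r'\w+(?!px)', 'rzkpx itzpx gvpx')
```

['rzkpx', 'itzpx', 'gvpx']

The negative lookahead/lookbehind blocks any match where the forbidden context is present.
Matches: at [0:5] → 'rzkpx'; at [6:11] → 'itzpx'; at [12:16] → 'gvpx'.
With no groups in the pattern, `findall` gives back each whole match — 3 here.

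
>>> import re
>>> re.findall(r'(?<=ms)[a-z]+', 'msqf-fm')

['qf']

The positive lookaround only admits positions where the adjacent text matches; those characters stay outside the span.
With no groups in the pattern, `findall` gives back each whole match — 1 here.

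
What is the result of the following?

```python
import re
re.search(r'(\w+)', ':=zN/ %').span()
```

The pattern matches one or more of a word character (captured).
The match spans [2:4] → 'zN'.

(2, 4)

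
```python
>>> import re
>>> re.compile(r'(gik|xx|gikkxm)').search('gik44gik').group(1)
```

`search` walks the string left to right and returns the first match it finds.
The match spans [0:3] → 'gik'.
Captured: group 1 = 'gik'.

'gik'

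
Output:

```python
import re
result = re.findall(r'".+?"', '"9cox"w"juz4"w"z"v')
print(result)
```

['"9cox"', '"juz4"', '"z"']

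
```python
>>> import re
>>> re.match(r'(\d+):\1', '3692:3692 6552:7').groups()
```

After group 1 captures some text, `\1` only succeeds where that same text appears again.
With `match`, the pattern is implicitly anchored at the beginning.
The match spans [0:9] → '3692:3692'.
Captured: group 1 = '3692'.

('3692',)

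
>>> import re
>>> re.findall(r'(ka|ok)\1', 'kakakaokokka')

['ka', 'ok']

After group 1 captures some text, `\1` only succeeds where that same text appears again.
Matches: at [0:4] match 'kaka', group 1 = 'ka'; at [6:10] match 'okok', group 1 = 'ok'.
With a single group, `findall` returns only what that group captured — 2 items.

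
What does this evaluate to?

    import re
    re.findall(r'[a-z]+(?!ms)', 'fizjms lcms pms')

Because the assertion is negative and zero-width, positions next to the forbidden text are skipped.
Since nothing is captured, `findall` lists the 3 matched substrings directly.

['fizjms', 'lcms', 'pms']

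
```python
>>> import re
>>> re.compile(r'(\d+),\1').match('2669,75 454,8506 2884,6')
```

A backreference is literal: `\1` must see the identical characters the first group matched.
`match` is anchored at position 0; if the pattern doesn't fit there, it returns None.
Here position 0 doesn't satisfy it, so the call returns None.

None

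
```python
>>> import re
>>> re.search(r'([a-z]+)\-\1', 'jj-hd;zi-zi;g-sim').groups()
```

('zi',)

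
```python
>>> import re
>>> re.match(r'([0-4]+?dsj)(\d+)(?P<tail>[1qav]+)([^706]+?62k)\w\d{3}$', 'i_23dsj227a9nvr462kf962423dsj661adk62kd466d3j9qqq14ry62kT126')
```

None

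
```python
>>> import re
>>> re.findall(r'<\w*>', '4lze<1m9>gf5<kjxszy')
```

['<1m9>']

Matches: at [4:9] → '<1m9>'.
`findall` yields the raw match text (1 of them) because the pattern has no groups.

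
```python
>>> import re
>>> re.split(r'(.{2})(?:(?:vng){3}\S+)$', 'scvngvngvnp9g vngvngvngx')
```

Pattern: exactly 2 of any character (captured); then the literal 'vng' repeated 3 times, then one or more of a non-whitespace character (non-capturing group); then anchored at the end.
Matches to split on: at [12:24] → 'g vngvngvngx'.
The group in the pattern means `split` returns the separators' captures alongside the pieces.

['scvngvngvnp9', 'g ', '']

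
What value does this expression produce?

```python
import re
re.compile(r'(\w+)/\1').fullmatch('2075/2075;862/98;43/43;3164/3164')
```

`\1` is not a pattern — it's the concrete string captured by group 1, re-applied verbatim.
`fullmatch` succeeds only if the pattern covers the string from start to end.
Here there's no way to consume every character, so the call returns None.

None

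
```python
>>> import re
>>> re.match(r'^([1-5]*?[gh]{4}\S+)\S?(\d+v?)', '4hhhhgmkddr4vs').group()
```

The pattern matches anchored at the start of the string; then zero or more of a character in [1-5] (lazy), then exactly 4 of one of [gh], then one or more of a non-whitespace character (captured); then optionally a non-whitespace character; then one or more of a digit, then optionally the literal 'v' (captured).
`re.match` won't scan ahead — the pattern has to work from the very first character.
The match spans [0:13] → '4hhhhgmkddr4v'.
Captured: group 1 = '4hhhhgmkddr', group 2 = '4v'.

'4hhhhgmkddr4v'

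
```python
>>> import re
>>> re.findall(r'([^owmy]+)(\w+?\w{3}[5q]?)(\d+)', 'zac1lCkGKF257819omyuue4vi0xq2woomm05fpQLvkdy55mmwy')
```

[('zac1lCkGKF257819', 'omyuue', '4'), ('vi0xq2', 'woomm', '05'), ('fpQLv', 'kdy5', '5')]

Pattern: one or more of any character except [owmy] (captured); then one or more of a word character (lazy), then exactly 3 of a word character, then optionally one of [5q] (captured); then one or more of a digit (captured).
Walking the string: at [0:23] match 'zac1lCkGKF257819omyuue4', groups = ('zac1lCkGKF257819', 'omyuue', '4'); at [23:36] match 'vi0xq2woomm05', groups = ('vi0xq2', 'woomm', '05'); at [36:46] match 'fpQLvkdy55', groups = ('fpQLv', 'kdy5', '5').
`findall` packs the 3 group values into a tuple for every match.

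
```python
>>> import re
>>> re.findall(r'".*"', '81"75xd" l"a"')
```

['"75xd" l"a"']

`findall` yields the raw match text (1 of them) because the pattern has no groups.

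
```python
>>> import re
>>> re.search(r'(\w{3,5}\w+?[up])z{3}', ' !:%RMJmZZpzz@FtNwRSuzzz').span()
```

Pattern: 3 to 5 of a word character, then one or more of a word character (lazy), then one of [up] (captured); then exactly 3 of a literal 'z'.
`search` walks the string left to right and returns the first match it finds.
The match spans [14:24] → 'FtNwRSuzzz'.
Captured: group 1 = 'FtNwRSu'.

(14, 24)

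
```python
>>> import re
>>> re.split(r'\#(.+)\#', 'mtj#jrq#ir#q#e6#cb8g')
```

['mtj', 'jrq#ir#q#e6', 'cb8g']

Matches to split on: at [3:16] → '#jrq#ir#q#e6#'.
Because the pattern has a capturing group, `split` also inserts each captured text between the pieces.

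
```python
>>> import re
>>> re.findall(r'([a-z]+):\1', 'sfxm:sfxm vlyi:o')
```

['sfxm']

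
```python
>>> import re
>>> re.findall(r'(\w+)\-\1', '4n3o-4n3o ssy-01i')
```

['4n3o']

`\1` has to match the exact text group 1 already captured.
Because there's exactly one group, `findall` drops the full match and keeps group 1 from the one hit.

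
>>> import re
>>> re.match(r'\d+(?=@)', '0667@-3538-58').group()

'0667'

`match` is anchored at position 0; if the pattern doesn't fit there, it returns None.
The match spans [0:4] → '0667'.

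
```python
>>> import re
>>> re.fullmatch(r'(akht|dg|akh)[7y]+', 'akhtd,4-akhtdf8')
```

None

For `fullmatch`, every character of the input must be accounted for by the pattern.
Here the pattern can't cover the whole string, so the call returns None.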